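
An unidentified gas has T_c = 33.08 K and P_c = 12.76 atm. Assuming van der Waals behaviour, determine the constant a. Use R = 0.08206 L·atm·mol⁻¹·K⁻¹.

From T_c = 8a/(27Rb) and P_c = a/(27b²): a = 27 R² T_c²/(64 P_c).
a = 27×(0.08206)²×(33.08)²/(64×12.76) = 198.96/816.64 = 0.2436 L²·atm/mol²

a ≈ 0.2436 L²·atm/mol²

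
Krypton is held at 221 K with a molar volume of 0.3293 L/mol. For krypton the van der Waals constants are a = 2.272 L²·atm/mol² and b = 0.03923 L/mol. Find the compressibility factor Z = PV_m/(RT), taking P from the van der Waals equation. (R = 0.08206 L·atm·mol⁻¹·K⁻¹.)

Z ≈ 0.7548

P = RT/(V_m − b) − a/V_m² = (0.08206)(221)/(0.3293 − 0.03923) − 2.272/(0.3293)²
  = 18.135/0.29007 − 20.952 = 62.519 − 20.952 = 41.567 atm
Z = PV_m/(RT) = (41.567)(0.3293)/((0.08206)(221)) = 13.688/18.135 = 0.7548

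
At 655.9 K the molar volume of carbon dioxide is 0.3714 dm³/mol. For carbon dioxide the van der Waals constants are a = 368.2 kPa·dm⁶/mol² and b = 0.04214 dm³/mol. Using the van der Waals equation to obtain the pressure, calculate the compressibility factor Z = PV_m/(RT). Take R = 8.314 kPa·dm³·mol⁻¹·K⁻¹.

P = RT/(V_m − b) − a/V_m² = (8.314)(655.9)/(0.3714 − 0.04214) − 368.2/(0.3714)²
  = 5453.2/0.32926 − 2669.3 = 16562 − 2669.3 = 13893 kPa
Z = PV_m/(RT) = (13893)(0.3714)/((8.314)(655.9)) = 5159.9/5453.2 = 0.9462

Z ≈ 0.9462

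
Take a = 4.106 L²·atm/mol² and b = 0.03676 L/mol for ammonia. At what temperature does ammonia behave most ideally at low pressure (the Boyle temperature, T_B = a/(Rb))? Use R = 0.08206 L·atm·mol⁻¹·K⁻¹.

T_B ≈ 1361 K

For a van der Waals gas the second virial coefficient B₂ = b − a/(RT) vanishes at T_B = a/(Rb).
T_B = 4.106/(0.08206×0.03676) = 4.106/0.0030165 = 1361 K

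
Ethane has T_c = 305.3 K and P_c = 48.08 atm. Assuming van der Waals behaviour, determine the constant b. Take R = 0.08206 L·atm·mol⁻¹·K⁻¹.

From T_c = 8a/(27Rb) and P_c = a/(27b²): b = R T_c/(8 P_c).
b = (0.08206)(305.3)/(8×48.08) = 25.053/384.64 = 0.06513 L/mol

b ≈ 0.06513 L/mol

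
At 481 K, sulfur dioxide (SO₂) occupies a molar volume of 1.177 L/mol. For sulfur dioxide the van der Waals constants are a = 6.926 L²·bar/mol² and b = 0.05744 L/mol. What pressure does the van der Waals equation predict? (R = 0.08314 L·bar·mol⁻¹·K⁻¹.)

P ≈ 30.72 bar

P = RT/(V_m − b) − a/V_m²
RT/(V_m − b) = (0.08314)(481)/(1.177 − 0.05744) = 39.990/1.1196 = 35.718 bar
a/V_m² = 6.926/(1.177)² = 4.9995 bar
P = 35.718 − 4.9995 = 30.72 bar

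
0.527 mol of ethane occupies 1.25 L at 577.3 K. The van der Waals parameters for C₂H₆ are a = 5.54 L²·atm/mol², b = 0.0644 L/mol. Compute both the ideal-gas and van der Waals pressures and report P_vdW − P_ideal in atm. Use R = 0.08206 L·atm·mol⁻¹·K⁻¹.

Ideal: P_ideal = nRT/V = (0.527)(0.08206)(577.3)/1.25 = 19.9726 atm
vdW: P = nRT/(V − nb) − a n²/V² = 24.9657/1.21606 − 1.53862/1.56250 = 20.5300 − 0.984717 = 19.5453 atm
ΔP = 19.5453 − 19.9726 = -0.427 atm

ΔP ≈ -0.427 atm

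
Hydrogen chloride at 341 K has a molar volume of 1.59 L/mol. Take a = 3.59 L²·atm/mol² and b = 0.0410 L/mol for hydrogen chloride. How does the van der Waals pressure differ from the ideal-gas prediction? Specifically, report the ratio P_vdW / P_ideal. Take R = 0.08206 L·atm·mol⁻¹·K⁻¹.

Ideal: P_ideal = RT/V_m = (0.08206)(341)/1.59 = 17.5990 atm
vdW: P = RT/(V_m − b) − a/V_m² = 27.9825/1.54900 − 3.59/2.52810 = 18.0649 − 1.42004 = 16.6449 atm
Ratio = 16.6449/17.5990 = 0.9458

P_vdW / P_ideal ≈ 0.9458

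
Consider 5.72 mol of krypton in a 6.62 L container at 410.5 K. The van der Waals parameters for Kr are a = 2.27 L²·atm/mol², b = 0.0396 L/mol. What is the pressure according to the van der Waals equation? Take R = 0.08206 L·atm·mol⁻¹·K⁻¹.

P = nRT/(V − nb) − a n²/V²
nRT/(V − nb) = (5.72)(0.08206)(410.5)/(6.62 − 5.72×0.0396) = 192.68/6.3935 = 30.137 atm
a n²/V² = (2.27)(5.72)²/(6.62)² = 1.6947 atm
P = 30.137 − 1.6947 = 28.44 atm

P ≈ 28.44 atm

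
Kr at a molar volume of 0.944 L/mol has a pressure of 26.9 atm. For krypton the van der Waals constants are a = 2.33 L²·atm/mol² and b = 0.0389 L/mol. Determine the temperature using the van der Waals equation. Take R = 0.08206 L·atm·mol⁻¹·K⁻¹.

T = (P + a/V_m²)(V_m − b)/R
P + a/V_m² = 26.9 + 2.33/(0.944)² = 29.515 atm
V_m − b = 0.944 − 0.0389 = 0.90510 L/mol
T = (29.515)(0.90510)/0.08206 = 325.5 K

T ≈ 325.5 K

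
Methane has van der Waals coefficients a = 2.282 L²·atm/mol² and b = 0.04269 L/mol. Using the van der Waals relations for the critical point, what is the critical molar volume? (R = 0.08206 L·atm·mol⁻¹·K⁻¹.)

For a van der Waals gas, V_m,c = 3b.
V_m,c = 3×0.04269 = 0.1281 L/mol

V_m,c ≈ 0.1281 L/mol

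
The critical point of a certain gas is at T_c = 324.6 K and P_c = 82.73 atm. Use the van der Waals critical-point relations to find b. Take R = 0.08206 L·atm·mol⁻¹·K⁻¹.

From T_c = 8a/(27Rb) and P_c = a/(27b²): b = R T_c/(8 P_c).
b = (0.08206)(324.6)/(8×82.73) = 26.637/661.84 = 0.04025 L/mol

b ≈ 0.04025 L/mol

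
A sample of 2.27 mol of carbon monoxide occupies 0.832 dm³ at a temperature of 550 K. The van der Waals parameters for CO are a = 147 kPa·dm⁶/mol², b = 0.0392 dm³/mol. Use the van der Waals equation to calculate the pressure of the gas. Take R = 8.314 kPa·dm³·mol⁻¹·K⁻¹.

P = nRT/(V − nb) − a n²/V²
nRT/(V − nb) = (2.27)(8.314)(550)/(0.832 − 2.27×0.0392) = 10380/0.74302 = 13970 kPa
a n²/V² = (147)(2.27)²/(0.832)² = 1094.3 kPa
P = 13970 − 1094.3 = 12876 kPa

P ≈ 12876 kPa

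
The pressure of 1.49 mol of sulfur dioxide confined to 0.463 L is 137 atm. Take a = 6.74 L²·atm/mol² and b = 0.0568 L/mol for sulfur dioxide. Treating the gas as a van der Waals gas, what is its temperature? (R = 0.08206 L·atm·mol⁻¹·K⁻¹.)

T ≈ 640.0 K

T = (P + a n²/V²)(V − nb)/(nR)
P + a n²/V² = 137 + (6.74)(1.49)²/(0.463)² = 206.80 atm
V − nb = 0.463 − (1.49)(0.0568) = 0.37837 L
T = (206.80)(0.37837)/((1.49)(0.08206)) = 640.0 K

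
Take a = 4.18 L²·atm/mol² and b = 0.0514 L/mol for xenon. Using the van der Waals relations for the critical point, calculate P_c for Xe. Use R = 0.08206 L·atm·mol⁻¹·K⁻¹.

For a van der Waals gas, P_c = a/(27b²).
P_c = 4.18/(27×(0.0514)²) = 4.18/0.071333 = 58.60 atm

P_c ≈ 58.60 atm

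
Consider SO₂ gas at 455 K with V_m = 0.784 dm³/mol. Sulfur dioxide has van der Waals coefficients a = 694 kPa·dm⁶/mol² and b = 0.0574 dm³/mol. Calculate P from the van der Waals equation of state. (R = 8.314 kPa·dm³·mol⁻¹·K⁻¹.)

P = RT/(V_m − b) − a/V_m²
RT/(V_m − b) = (8.314)(455)/(0.784 − 0.0574) = 3782.9/0.72660 = 5206.3 kPa
a/V_m² = 694/(0.784)² = 1129.1 kPa
P = 5206.3 − 1129.1 = 4077 kPa

P ≈ 4077 kPa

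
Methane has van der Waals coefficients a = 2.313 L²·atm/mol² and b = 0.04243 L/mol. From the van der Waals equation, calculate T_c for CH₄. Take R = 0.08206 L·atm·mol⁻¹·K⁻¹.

T_c ≈ 196.8 K

For a van der Waals gas, T_c = 8a/(27Rb).
T_c = 8×2.313/(27×0.08206×0.04243) = 18.504/0.094009 = 196.8 K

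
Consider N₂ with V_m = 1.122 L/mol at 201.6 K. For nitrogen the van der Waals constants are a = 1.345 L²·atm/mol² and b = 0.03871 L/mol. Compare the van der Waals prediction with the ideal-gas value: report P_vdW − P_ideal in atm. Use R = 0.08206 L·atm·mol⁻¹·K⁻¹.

Ideal: P_ideal = RT/V_m = (0.08206)(201.6)/1.122 = 14.7445 atm
vdW: P = RT/(V_m − b) − a/V_m² = 16.5433/1.08329 − 1.345/1.25888 = 15.2713 − 1.06841 = 14.2029 atm
ΔP = 14.2029 − 14.7445 = -0.542 atm

ΔP ≈ -0.542 atm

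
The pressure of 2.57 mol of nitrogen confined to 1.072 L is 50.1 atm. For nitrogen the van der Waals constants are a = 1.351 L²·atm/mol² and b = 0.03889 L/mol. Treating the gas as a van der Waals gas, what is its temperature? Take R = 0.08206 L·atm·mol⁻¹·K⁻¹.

T = (P + a n²/V²)(V − nb)/(nR)
P + a n²/V² = 50.1 + (1.351)(2.57)²/(1.072)² = 57.865 atm
V − nb = 1.072 − (2.57)(0.03889) = 0.97205 L
T = (57.865)(0.97205)/((2.57)(0.08206)) = 266.7 K

T ≈ 266.7 K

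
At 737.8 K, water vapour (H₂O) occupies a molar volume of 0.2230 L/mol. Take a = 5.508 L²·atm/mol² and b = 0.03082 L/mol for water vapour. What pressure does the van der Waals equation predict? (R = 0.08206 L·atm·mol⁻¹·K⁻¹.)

P ≈ 204.3 atm

P = RT/(V_m − b) − a/V_m²
RT/(V_m − b) = (0.08206)(737.8)/(0.2230 − 0.03082) = 60.544/0.19218 = 315.04 atm
a/V_m² = 5.508/(0.2230)² = 110.76 atm
P = 315.04 − 110.76 = 204.3 atm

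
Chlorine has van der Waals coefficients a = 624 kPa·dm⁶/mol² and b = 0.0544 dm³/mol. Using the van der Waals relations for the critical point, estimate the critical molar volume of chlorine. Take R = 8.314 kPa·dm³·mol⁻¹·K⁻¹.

For a van der Waals gas, V_m,c = 3b.
V_m,c = 3×0.0544 = 0.1632 dm³/mol

V_m,c ≈ 0.1632 dm³/mol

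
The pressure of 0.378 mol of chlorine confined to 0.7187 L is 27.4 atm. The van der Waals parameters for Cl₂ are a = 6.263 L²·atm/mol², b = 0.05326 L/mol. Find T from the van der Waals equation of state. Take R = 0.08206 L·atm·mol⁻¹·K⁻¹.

T ≈ 656.1 K

T = (P + a n²/V²)(V − nb)/(nR)
P + a n²/V² = 27.4 + (6.263)(0.378)²/(0.7187)² = 29.132 atm
V − nb = 0.7187 − (0.378)(0.05326) = 0.69857 L
T = (29.132)(0.69857)/((0.378)(0.08206)) = 656.1 K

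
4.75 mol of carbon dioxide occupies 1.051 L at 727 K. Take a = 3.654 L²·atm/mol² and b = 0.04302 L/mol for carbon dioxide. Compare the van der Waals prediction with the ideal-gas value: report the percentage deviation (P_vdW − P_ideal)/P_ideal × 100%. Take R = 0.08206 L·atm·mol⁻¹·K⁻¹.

-3.55 %

Ideal: P_ideal = nRT/V = (4.75)(0.08206)(727)/1.051 = 269.623 atm
vdW: P = nRT/(V − nb) − a n²/V² = 283.374/0.846655 − 82.4434/1.10460 = 334.698 − 74.6364 = 260.062 atm
% deviation = (260.062 − 269.623)/269.623 × 100% = -3.55%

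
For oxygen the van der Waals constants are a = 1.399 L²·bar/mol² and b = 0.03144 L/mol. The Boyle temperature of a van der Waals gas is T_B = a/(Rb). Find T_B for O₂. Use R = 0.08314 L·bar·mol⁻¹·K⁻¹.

For a van der Waals gas the second virial coefficient B₂ = b − a/(RT) vanishes at T_B = a/(Rb).
T_B = 1.399/(0.08314×0.03144) = 1.399/0.0026139 = 535.2 K

T_B ≈ 535.2 K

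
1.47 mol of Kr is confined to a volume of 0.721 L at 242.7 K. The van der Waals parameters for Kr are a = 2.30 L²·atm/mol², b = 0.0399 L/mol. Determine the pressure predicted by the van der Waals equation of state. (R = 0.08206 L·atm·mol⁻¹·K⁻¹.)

P = nRT/(V − nb) − a n²/V²
nRT/(V − nb) = (1.47)(0.08206)(242.7)/(0.721 − 1.47×0.0399) = 29.276/0.66235 = 44.200 atm
a n²/V² = (2.30)(1.47)²/(0.721)² = 9.5608 atm
P = 44.200 − 9.5608 = 34.64 atm

P ≈ 34.64 atm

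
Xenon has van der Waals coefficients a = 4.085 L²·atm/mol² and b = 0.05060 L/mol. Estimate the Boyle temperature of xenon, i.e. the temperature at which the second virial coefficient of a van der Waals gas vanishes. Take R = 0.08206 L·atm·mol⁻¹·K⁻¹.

For a van der Waals gas the second virial coefficient B₂ = b − a/(RT) vanishes at T_B = a/(Rb).
T_B = 4.085/(0.08206×0.05060) = 4.085/0.0041522 = 983.8 K

T_B ≈ 983.8 K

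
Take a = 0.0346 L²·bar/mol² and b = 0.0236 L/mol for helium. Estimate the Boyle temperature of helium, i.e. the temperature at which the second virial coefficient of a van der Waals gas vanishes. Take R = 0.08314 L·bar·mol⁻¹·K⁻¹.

T_B ≈ 17.63 K

For a van der Waals gas the second virial coefficient B₂ = b − a/(RT) vanishes at T_B = a/(Rb).
T_B = 0.0346/(0.08314×0.0236) = 0.0346/0.0019621 = 17.63 K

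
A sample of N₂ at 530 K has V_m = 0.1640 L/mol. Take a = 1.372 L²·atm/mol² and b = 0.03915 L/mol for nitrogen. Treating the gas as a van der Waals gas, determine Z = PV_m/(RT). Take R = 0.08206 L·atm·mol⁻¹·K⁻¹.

Z ≈ 1.121

P = RT/(V_m − b) − a/V_m² = (0.08206)(530)/(0.1640 − 0.03915) − 1.372/(0.1640)²
  = 43.492/0.12485 − 51.011 = 348.35 − 51.011 = 297.34 atm
Z = PV_m/(RT) = (297.34)(0.1640)/((0.08206)(530)) = 48.764/43.492 = 1.121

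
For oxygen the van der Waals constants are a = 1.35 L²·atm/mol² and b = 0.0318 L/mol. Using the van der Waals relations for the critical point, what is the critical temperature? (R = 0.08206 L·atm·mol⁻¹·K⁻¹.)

For a van der Waals gas, T_c = 8a/(27Rb).
T_c = 8×1.35/(27×0.08206×0.0318) = 10.800/0.070457 = 153.3 K

T_c ≈ 153.3 K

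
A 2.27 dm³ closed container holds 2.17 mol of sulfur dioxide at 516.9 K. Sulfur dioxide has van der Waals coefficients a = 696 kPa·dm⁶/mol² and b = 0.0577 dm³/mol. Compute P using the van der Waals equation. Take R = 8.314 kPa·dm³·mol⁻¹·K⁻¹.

P = nRT/(V − nb) − a n²/V²
nRT/(V − nb) = (2.17)(8.314)(516.9)/(2.27 − 2.17×0.0577) = 9325.6/2.1448 = 4348.0 kPa
a n²/V² = (696)(2.17)²/(2.27)² = 636.03 kPa
P = 4348.0 − 636.03 = 3712 kPa

P ≈ 3712 kPa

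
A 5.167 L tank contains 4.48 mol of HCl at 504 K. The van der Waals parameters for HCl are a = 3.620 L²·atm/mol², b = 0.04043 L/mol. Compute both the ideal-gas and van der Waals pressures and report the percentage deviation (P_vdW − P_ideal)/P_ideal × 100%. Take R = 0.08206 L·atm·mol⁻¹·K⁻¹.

Ideal: P_ideal = nRT/V = (4.48)(0.08206)(504)/5.167 = 35.8593 atm
vdW: P = nRT/(V − nb) − a n²/V² = 185.285/4.98587 − 72.6548/26.6979 = 37.1620 − 2.72137 = 34.4406 atm
% deviation = (34.4406 − 35.8593)/35.8593 × 100% = -3.96%

-3.96 %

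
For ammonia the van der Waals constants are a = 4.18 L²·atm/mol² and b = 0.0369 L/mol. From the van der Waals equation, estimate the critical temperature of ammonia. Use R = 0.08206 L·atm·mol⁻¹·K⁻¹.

For a van der Waals gas, T_c = 8a/(27Rb).
T_c = 8×4.18/(27×0.08206×0.0369) = 33.440/0.081756 = 409.0 K

T_c ≈ 409.0 K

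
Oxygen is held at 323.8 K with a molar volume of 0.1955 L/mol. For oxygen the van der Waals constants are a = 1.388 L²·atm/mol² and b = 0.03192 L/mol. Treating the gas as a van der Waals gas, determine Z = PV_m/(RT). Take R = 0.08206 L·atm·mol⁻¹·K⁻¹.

Z ≈ 0.9279

P = RT/(V_m − b) − a/V_m² = (0.08206)(323.8)/(0.1955 − 0.03192) − 1.388/(0.1955)²
  = 26.571/0.16358 − 36.316 = 162.43 − 36.316 = 126.11 atm
Z = PV_m/(RT) = (126.11)(0.1955)/((0.08206)(323.8)) = 24.655/26.571 = 0.9279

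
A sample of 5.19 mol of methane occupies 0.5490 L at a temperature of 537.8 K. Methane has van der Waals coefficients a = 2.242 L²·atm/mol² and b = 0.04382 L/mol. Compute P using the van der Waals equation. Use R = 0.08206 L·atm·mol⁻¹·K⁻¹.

P ≈ 511.9 atm

P = nRT/(V − nb) − a n²/V²
nRT/(V − nb) = (5.19)(0.08206)(537.8)/(0.5490 − 5.19×0.04382) = 229.04/0.32157 = 712.26 atm
a n²/V² = (2.242)(5.19)²/(0.5490)² = 200.37 atm
P = 712.26 − 200.37 = 511.9 atm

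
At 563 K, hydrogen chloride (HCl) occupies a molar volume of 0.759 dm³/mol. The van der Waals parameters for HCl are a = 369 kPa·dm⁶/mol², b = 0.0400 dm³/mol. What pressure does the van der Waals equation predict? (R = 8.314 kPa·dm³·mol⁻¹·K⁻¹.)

P = RT/(V_m − b) − a/V_m²
RT/(V_m − b) = (8.314)(563)/(0.759 − 0.0400) = 4680.8/0.71900 = 6510.2 kPa
a/V_m² = 369/(0.759)² = 640.53 kPa
P = 6510.2 − 640.53 = 5870 kPa

P ≈ 5870 kPa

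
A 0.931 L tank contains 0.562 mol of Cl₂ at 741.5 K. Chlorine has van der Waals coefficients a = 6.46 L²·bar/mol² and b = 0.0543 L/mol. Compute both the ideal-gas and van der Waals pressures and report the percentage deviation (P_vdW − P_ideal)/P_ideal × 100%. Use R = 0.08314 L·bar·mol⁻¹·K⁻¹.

-2.94 %

Ideal: P_ideal = nRT/V = (0.562)(0.08314)(741.5)/0.931 = 37.2141 bar
vdW: P = nRT/(V − nb) − a n²/V² = 34.6464/0.900483 − 2.04035/0.866761 = 38.4754 − 2.35399 = 36.1214 bar
% deviation = (36.1214 − 37.2141)/37.2141 × 100% = -2.94%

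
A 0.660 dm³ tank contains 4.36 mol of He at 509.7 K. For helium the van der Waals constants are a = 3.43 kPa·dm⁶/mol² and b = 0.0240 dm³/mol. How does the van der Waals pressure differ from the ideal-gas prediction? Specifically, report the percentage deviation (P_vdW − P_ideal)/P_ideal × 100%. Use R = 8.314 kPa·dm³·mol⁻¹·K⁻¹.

Ideal: P_ideal = nRT/V = (4.36)(8.314)(509.7)/0.660 = 27994.1 kPa
vdW: P = nRT/(V − nb) − a n²/V² = 18476.1/0.555360 − 65.2029/0.435600 = 33268.7 − 149.685 = 33119.0 kPa
% deviation = (33119.0 − 27994.1)/27994.1 × 100% = 18.31%

18.31 %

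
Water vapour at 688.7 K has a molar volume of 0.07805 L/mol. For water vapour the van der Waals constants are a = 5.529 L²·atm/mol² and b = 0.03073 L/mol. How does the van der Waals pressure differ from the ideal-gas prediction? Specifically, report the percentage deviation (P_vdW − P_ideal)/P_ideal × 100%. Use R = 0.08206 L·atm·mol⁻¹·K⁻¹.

-60.41 %

Ideal: P_ideal = RT/V_m = (0.08206)(688.7)/0.07805 = 724.084 atm
vdW: P = RT/(V_m − b) − a/V_m² = 56.5147/0.0473200 − 5.529/0.00609180 = 1194.31 − 907.614 = 286.70 atm
% deviation = (286.70 − 724.084)/724.084 × 100% = -60.41%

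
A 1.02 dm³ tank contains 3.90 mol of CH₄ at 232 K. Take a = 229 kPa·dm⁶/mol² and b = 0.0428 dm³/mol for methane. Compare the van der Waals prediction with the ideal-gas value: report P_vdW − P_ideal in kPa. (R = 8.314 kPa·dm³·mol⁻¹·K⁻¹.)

ΔP ≈ -1905 kPa

Ideal: P_ideal = nRT/V = (3.90)(8.314)(232)/1.02 = 7375.01 kPa
vdW: P = nRT/(V − nb) − a n²/V² = 7522.51/0.853080 − 3483.09/1.04040 = 8818.06 − 3347.84 = 5470.22 kPa
ΔP = 5470.22 − 7375.01 = -1905 kPa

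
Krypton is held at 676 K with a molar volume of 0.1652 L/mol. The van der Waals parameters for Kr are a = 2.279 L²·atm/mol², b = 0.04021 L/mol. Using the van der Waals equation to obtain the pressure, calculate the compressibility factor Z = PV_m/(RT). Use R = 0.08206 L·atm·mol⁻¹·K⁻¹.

Z ≈ 1.073

P = RT/(V_m − b) − a/V_m² = (0.08206)(676)/(0.1652 − 0.04021) − 2.279/(0.1652)²
  = 55.473/0.12499 − 83.507 = 443.82 − 83.507 = 360.31 atm
Z = PV_m/(RT) = (360.31)(0.1652)/((0.08206)(676)) = 59.523/55.473 = 1.073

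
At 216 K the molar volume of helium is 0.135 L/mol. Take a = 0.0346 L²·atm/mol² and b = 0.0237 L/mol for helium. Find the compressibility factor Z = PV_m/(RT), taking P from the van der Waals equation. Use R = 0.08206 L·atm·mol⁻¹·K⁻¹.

P = RT/(V_m − b) − a/V_m² = (0.08206)(216)/(0.135 − 0.0237) − 0.0346/(0.135)²
  = 17.725/0.11130 − 1.8985 = 159.25 − 1.8985 = 157.35 atm
Z = PV_m/(RT) = (157.35)(0.135)/((0.08206)(216)) = 21.242/17.725 = 1.198

Z ≈ 1.198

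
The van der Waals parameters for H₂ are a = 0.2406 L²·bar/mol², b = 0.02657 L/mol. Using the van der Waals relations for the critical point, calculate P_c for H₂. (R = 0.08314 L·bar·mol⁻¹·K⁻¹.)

P_c ≈ 12.62 bar

For a van der Waals gas, P_c = a/(27b²).
P_c = 0.2406/(27×(0.02657)²) = 0.2406/0.019061 = 12.62 bar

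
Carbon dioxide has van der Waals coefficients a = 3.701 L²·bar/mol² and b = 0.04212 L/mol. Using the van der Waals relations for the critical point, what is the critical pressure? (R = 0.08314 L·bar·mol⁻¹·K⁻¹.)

For a van der Waals gas, P_c = a/(27b²).
P_c = 3.701/(27×(0.04212)²) = 3.701/0.047901 = 77.26 bar

P_c ≈ 77.26 bar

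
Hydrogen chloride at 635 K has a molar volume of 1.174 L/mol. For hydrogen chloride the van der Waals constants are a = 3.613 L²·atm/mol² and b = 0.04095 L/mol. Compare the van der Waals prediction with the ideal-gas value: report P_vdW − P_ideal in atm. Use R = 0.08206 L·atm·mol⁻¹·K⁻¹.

Ideal: P_ideal = RT/V_m = (0.08206)(635)/1.174 = 44.3851 atm
vdW: P = RT/(V_m − b) − a/V_m² = 52.1081/1.13305 − 3.613/1.37828 = 45.9892 − 2.62138 = 43.3678 atm
ΔP = 43.3678 − 44.3851 = -1.017 atm

ΔP ≈ -1.017 atm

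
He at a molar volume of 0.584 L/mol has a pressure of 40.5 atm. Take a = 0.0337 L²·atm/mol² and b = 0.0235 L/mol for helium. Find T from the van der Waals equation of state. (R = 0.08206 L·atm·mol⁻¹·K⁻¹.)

T ≈ 277.3 K

T = (P + a/V_m²)(V_m − b)/R
P + a/V_m² = 40.5 + 0.0337/(0.584)² = 40.599 atm
V_m − b = 0.584 − 0.0235 = 0.56050 L/mol
T = (40.599)(0.56050)/0.08206 = 277.3 K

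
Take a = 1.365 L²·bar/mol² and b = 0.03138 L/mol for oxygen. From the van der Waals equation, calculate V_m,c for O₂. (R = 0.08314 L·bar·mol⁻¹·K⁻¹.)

For a van der Waals gas, V_m,c = 3b.
V_m,c = 3×0.03138 = 0.09414 L/mol

V_m,c ≈ 0.09414 L/mol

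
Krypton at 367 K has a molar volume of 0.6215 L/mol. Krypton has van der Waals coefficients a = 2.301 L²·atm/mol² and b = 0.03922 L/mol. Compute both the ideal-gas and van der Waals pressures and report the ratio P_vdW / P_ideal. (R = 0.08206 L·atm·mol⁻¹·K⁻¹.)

P_vdW / P_ideal ≈ 0.9444

Ideal: P_ideal = RT/V_m = (0.08206)(367)/0.6215 = 48.4570 atm
vdW: P = RT/(V_m − b) − a/V_m² = 30.1160/0.582280 − 2.301/0.386262 = 51.7208 − 5.95710 = 45.7637 atm
Ratio = 45.7637/48.4570 = 0.9444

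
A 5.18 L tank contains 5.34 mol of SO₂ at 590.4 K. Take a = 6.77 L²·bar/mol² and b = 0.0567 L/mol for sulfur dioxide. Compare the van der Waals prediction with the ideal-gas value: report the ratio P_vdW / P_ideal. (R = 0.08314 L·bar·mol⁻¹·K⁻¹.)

P_vdW / P_ideal ≈ 0.9199

Ideal: P_ideal = nRT/V = (5.34)(0.08314)(590.4)/5.18 = 50.6020 bar
vdW: P = nRT/(V − nb) − a n²/V² = 262.118/4.87722 − 193.051/26.8324 = 53.7433 − 7.19470 = 46.5486 bar
Ratio = 46.5486/50.6020 = 0.9199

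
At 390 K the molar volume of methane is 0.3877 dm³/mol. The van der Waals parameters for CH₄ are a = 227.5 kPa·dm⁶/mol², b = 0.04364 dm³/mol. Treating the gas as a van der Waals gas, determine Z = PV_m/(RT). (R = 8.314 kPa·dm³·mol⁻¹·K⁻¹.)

P = RT/(V_m − b) − a/V_m² = (8.314)(390)/(0.3877 − 0.04364) − 227.5/(0.3877)²
  = 3242.5/0.34406 − 1513.5 = 9424.2 − 1513.5 = 7910.7 kPa
Z = PV_m/(RT) = (7910.7)(0.3877)/((8.314)(390)) = 3067.0/3242.5 = 0.9459

Z ≈ 0.9459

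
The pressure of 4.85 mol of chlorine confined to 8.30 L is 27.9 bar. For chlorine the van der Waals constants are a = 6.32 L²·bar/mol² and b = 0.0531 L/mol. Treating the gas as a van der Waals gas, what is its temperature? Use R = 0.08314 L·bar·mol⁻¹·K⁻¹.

T ≈ 599.5 K

T = (P + a n²/V²)(V − nb)/(nR)
P + a n²/V² = 27.9 + (6.32)(4.85)²/(8.30)² = 30.058 bar
V − nb = 8.30 − (4.85)(0.0531) = 8.0425 L
T = (30.058)(8.0425)/((4.85)(0.08314)) = 599.5 K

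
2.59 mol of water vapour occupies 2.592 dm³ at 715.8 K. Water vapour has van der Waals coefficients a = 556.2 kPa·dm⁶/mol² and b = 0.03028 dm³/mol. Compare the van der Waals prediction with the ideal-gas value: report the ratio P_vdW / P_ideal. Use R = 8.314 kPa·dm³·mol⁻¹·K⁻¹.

P_vdW / P_ideal ≈ 0.9378

Ideal: P_ideal = nRT/V = (2.59)(8.314)(715.8)/2.592 = 5946.57 kPa
vdW: P = nRT/(V − nb) − a n²/V² = 15413.5/2.51357 − 3731.05/6.71846 = 6132.11 − 555.343 = 5576.77 kPa
Ratio = 5576.77/5946.57 = 0.9378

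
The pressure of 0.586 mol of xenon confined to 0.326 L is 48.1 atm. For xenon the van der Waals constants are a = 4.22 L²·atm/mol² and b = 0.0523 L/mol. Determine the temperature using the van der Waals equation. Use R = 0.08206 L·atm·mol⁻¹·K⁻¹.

T = (P + a n²/V²)(V − nb)/(nR)
P + a n²/V² = 48.1 + (4.22)(0.586)²/(0.326)² = 61.736 atm
V − nb = 0.326 − (0.586)(0.0523) = 0.29535 L
T = (61.736)(0.29535)/((0.586)(0.08206)) = 379.2 K

T ≈ 379.2 K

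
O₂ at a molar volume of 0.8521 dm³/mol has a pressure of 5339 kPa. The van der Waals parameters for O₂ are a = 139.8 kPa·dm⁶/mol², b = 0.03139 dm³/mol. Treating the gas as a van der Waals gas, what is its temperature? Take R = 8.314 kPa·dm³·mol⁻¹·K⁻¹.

T ≈ 546.0 K

T = (P + a/V_m²)(V_m − b)/R
P + a/V_m² = 5339 + 139.8/(0.8521)² = 5531.5 kPa
V_m − b = 0.8521 − 0.03139 = 0.82071 dm³/mol
T = (5531.5)(0.82071)/8.314 = 546.0 K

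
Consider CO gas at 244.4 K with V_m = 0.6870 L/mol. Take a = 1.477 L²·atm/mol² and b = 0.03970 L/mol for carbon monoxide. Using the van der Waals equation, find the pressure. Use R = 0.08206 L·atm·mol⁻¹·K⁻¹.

P = RT/(V_m − b) − a/V_m²
RT/(V_m − b) = (0.08206)(244.4)/(0.6870 − 0.03970) = 20.055/0.64730 = 30.983 atm
a/V_m² = 1.477/(0.6870)² = 3.1294 atm
P = 30.983 − 3.1294 = 27.85 atm

P ≈ 27.85 atm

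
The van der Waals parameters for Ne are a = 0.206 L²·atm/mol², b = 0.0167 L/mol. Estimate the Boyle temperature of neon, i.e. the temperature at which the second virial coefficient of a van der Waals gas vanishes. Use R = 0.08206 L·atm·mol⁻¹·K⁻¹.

T_B ≈ 150.3 K

For a van der Waals gas the second virial coefficient B₂ = b − a/(RT) vanishes at T_B = a/(Rb).
T_B = 0.206/(0.08206×0.0167) = 0.206/0.0013704 = 150.3 K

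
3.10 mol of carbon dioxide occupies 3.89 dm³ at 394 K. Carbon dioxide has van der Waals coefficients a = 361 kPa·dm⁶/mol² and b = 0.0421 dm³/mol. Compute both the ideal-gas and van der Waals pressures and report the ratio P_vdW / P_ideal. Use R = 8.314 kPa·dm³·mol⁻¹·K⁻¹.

P_vdW / P_ideal ≈ 0.9469

Ideal: P_ideal = nRT/V = (3.10)(8.314)(394)/3.89 = 2610.47 kPa
vdW: P = nRT/(V − nb) − a n²/V² = 10154.7/3.75949 − 3469.21/15.1321 = 2701.08 − 229.262 = 2471.82 kPa
Ratio = 2471.82/2610.47 = 0.9469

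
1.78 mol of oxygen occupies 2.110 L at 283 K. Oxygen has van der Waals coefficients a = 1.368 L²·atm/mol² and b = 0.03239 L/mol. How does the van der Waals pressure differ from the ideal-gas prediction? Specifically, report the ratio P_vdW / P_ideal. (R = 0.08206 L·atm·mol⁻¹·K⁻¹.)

P_vdW / P_ideal ≈ 0.9784

Ideal: P_ideal = nRT/V = (1.78)(0.08206)(283)/2.110 = 19.5909 atm
vdW: P = nRT/(V − nb) − a n²/V² = 41.3369/2.05235 − 4.33437/4.45210 = 20.1413 − 0.973556 = 19.1677 atm
Ratio = 19.1677/19.5909 = 0.9784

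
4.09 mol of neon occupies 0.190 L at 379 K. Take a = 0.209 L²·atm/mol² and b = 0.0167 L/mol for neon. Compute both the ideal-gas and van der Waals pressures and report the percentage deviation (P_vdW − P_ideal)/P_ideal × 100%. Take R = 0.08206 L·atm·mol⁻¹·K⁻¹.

Ideal: P_ideal = nRT/V = (4.09)(0.08206)(379)/0.190 = 669.484 atm
vdW: P = nRT/(V − nb) − a n²/V² = 127.202/0.121697 − 3.49617/0.0361000 = 1045.24 − 96.8468 = 948.39 atm
% deviation = (948.39 − 669.484)/669.484 × 100% = 41.66%

41.66 %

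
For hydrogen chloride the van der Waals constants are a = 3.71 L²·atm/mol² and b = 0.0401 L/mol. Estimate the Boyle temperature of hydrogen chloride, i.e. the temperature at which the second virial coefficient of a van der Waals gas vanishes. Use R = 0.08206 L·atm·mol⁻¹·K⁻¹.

For a van der Waals gas the second virial coefficient B₂ = b − a/(RT) vanishes at T_B = a/(Rb).
T_B = 3.71/(0.08206×0.0401) = 3.71/0.0032906 = 1127 K

T_B ≈ 1127 K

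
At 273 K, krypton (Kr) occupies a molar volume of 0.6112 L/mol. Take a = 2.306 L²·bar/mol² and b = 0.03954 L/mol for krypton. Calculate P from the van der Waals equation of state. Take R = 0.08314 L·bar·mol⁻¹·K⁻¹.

P ≈ 33.53 bar

P = RT/(V_m − b) − a/V_m²
RT/(V_m − b) = (0.08314)(273)/(0.6112 − 0.03954) = 22.697/0.57166 = 39.704 bar
a/V_m² = 2.306/(0.6112)² = 6.1729 bar
P = 39.704 − 6.1729 = 33.53 bar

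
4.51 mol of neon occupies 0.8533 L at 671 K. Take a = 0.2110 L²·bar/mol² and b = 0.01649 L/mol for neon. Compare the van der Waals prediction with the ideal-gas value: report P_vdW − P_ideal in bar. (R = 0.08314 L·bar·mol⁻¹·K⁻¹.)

Ideal: P_ideal = nRT/V = (4.51)(0.08314)(671)/0.8533 = 294.854 bar
vdW: P = nRT/(V − nb) − a n²/V² = 251.599/0.778930 − 4.29176/0.728121 = 323.006 − 5.89430 = 317.112 bar
ΔP = 317.112 − 294.854 = 22.26 bar

ΔP ≈ 22.26 bar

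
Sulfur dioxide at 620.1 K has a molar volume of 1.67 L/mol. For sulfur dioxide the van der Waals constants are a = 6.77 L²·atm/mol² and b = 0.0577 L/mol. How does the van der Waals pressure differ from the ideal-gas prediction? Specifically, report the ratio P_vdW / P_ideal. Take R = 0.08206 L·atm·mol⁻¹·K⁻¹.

Ideal: P_ideal = RT/V_m = (0.08206)(620.1)/1.67 = 30.4703 atm
vdW: P = RT/(V_m − b) − a/V_m² = 50.8854/1.61230 − 6.77/2.78890 = 31.5608 − 2.42748 = 29.1333 atm
Ratio = 29.1333/30.4703 = 0.9561

P_vdW / P_ideal ≈ 0.9561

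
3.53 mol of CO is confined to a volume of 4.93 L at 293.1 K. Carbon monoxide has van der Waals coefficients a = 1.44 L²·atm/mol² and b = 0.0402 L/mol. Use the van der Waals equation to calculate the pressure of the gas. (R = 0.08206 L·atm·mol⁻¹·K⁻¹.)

P ≈ 16.99 atm

P = nRT/(V − nb) − a n²/V²
nRT/(V − nb) = (3.53)(0.08206)(293.1)/(4.93 − 3.53×0.0402) = 84.903/4.7881 = 17.732 atm
a n²/V² = (1.44)(3.53)²/(4.93)² = 0.73827 atm
P = 17.732 − 0.73827 = 16.99 atm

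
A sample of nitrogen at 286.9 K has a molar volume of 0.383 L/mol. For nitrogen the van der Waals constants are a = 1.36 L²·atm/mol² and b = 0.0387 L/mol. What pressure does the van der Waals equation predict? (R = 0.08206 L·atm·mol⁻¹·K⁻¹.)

P = RT/(V_m − b) − a/V_m²
RT/(V_m − b) = (0.08206)(286.9)/(0.383 − 0.0387) = 23.543/0.34430 = 68.379 atm
a/V_m² = 1.36/(0.383)² = 9.2713 atm
P = 68.379 − 9.2713 = 59.11 atm

P ≈ 59.11 atm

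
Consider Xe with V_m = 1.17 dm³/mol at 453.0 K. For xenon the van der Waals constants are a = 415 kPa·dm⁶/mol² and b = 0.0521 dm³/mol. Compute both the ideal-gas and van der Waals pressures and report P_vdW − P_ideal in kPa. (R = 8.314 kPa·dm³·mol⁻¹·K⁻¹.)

ΔP ≈ -153.1 kPa

Ideal: P_ideal = RT/V_m = (8.314)(453.0)/1.17 = 3219.01 kPa
vdW: P = RT/(V_m − b) − a/V_m² = 3766.24/1.11790 − 415/1.36890 = 3369.03 − 303.163 = 3065.87 kPa
ΔP = 3065.87 − 3219.01 = -153.1 kPa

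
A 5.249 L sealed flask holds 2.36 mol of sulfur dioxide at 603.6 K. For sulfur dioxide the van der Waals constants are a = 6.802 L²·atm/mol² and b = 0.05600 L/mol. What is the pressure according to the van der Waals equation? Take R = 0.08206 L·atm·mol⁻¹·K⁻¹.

P ≈ 21.47 atm

P = nRT/(V − nb) − a n²/V²
nRT/(V − nb) = (2.36)(0.08206)(603.6)/(5.249 − 2.36×0.05600) = 116.89/5.1168 = 22.844 atm
a n²/V² = (6.802)(2.36)²/(5.249)² = 1.3750 atm
P = 22.844 − 1.3750 = 21.47 atm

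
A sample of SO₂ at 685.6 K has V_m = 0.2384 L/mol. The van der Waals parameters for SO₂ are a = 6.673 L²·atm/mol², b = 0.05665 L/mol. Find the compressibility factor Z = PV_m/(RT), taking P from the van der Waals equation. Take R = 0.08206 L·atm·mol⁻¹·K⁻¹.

P = RT/(V_m − b) − a/V_m² = (0.08206)(685.6)/(0.2384 − 0.05665) − 6.673/(0.2384)²
  = 56.260/0.18175 − 117.41 = 309.55 − 117.41 = 192.14 atm
Z = PV_m/(RT) = (192.14)(0.2384)/((0.08206)(685.6)) = 45.806/56.260 = 0.8142

Z ≈ 0.8142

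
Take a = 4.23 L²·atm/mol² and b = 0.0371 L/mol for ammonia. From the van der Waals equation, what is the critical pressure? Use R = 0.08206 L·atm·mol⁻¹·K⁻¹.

P_c ≈ 113.8 atm

For a van der Waals gas, P_c = a/(27b²).
P_c = 4.23/(27×(0.0371)²) = 4.23/0.037163 = 113.8 atm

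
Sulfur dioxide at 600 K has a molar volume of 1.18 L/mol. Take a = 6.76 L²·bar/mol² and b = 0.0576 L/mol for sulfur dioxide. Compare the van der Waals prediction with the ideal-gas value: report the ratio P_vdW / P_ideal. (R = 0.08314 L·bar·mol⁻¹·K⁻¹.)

Ideal: P_ideal = RT/V_m = (0.08314)(600)/1.18 = 42.2746 bar
vdW: P = RT/(V_m − b) − a/V_m² = 49.8840/1.12240 − 6.76/1.39240 = 44.4440 − 4.85493 = 39.5891 bar
Ratio = 39.5891/42.2746 = 0.9365

P_vdW / P_ideal ≈ 0.9365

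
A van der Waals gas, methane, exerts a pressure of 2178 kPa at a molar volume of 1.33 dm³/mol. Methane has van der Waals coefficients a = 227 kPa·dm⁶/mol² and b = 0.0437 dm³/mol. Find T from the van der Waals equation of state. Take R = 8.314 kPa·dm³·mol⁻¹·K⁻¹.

T ≈ 356.8 K

T = (P + a/V_m²)(V_m − b)/R
P + a/V_m² = 2178 + 227/(1.33)² = 2306.3 kPa
V_m − b = 1.33 − 0.0437 = 1.2863 dm³/mol
T = (2306.3)(1.2863)/8.314 = 356.8 K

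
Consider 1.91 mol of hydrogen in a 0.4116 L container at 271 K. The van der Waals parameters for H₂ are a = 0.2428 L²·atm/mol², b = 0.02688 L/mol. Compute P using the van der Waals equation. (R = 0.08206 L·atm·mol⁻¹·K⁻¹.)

P ≈ 112.7 atm

P = nRT/(V − nb) − a n²/V²
nRT/(V − nb) = (1.91)(0.08206)(271)/(0.4116 − 1.91×0.02688) = 42.475/0.36026 = 117.90 atm
a n²/V² = (0.2428)(1.91)²/(0.4116)² = 5.2284 atm
P = 117.90 − 5.2284 = 112.7 atm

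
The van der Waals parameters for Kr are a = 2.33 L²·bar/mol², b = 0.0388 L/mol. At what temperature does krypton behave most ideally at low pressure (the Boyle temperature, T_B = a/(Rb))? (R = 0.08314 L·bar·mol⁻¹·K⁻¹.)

For a van der Waals gas the second virial coefficient B₂ = b − a/(RT) vanishes at T_B = a/(Rb).
T_B = 2.33/(0.08314×0.0388) = 2.33/0.0032258 = 722.3 K

T_B ≈ 722.3 K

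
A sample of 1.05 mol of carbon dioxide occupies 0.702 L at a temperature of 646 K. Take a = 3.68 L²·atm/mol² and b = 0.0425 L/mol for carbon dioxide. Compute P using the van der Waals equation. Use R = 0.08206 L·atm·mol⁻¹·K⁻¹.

P = nRT/(V − nb) − a n²/V²
nRT/(V − nb) = (1.05)(0.08206)(646)/(0.702 − 1.05×0.0425) = 55.661/0.65738 = 84.671 atm
a n²/V² = (3.68)(1.05)²/(0.702)² = 8.2329 atm
P = 84.671 − 8.2329 = 76.44 atm

P ≈ 76.44 atm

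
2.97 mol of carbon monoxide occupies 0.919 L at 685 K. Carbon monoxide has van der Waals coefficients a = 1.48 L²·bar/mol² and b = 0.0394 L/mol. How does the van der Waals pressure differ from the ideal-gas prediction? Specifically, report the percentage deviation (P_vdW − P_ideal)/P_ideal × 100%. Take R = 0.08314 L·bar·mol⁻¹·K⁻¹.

Ideal: P_ideal = nRT/V = (2.97)(0.08314)(685)/0.919 = 184.052 bar
vdW: P = nRT/(V − nb) − a n²/V² = 169.144/0.801982 − 13.0549/0.844561 = 210.907 − 15.4576 = 195.449 bar
% deviation = (195.449 − 184.052)/184.052 × 100% = 6.19%

6.19 %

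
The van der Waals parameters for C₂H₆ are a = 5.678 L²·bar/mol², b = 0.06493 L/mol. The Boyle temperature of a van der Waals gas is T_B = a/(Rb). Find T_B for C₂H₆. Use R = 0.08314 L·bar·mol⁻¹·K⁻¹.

For a van der Waals gas the second virial coefficient B₂ = b − a/(RT) vanishes at T_B = a/(Rb).
T_B = 5.678/(0.08314×0.06493) = 5.678/0.0053983 = 1052 K

T_B ≈ 1052 K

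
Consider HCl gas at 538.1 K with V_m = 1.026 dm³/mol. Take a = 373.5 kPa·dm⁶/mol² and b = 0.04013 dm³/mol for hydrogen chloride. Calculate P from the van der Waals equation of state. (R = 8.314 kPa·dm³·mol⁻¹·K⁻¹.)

P = RT/(V_m − b) − a/V_m²
RT/(V_m − b) = (8.314)(538.1)/(1.026 − 0.04013) = 4473.8/0.98587 = 4537.9 kPa
a/V_m² = 373.5/(1.026)² = 354.81 kPa
P = 4537.9 − 354.81 = 4183 kPa

P ≈ 4183 kPa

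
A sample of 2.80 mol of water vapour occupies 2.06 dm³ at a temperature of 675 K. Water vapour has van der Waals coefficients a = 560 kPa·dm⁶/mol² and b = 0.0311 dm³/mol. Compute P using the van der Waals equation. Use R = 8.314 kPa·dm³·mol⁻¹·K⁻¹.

P = nRT/(V − nb) − a n²/V²
nRT/(V − nb) = (2.80)(8.314)(675)/(2.06 − 2.80×0.0311) = 15713/1.9729 = 7964.4 kPa
a n²/V² = (560)(2.80)²/(2.06)² = 1034.6 kPa
P = 7964.4 − 1034.6 = 6930 kPa

P ≈ 6930 kPa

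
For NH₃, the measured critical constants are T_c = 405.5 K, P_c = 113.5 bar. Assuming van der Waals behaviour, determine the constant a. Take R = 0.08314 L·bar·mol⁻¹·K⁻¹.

a ≈ 4.225 L²·bar/mol²

From T_c = 8a/(27Rb) and P_c = a/(27b²): a = 27 R² T_c²/(64 P_c).
a = 27×(0.08314)²×(405.5)²/(64×113.5) = 30688/7264.0 = 4.225 L²·bar/mol²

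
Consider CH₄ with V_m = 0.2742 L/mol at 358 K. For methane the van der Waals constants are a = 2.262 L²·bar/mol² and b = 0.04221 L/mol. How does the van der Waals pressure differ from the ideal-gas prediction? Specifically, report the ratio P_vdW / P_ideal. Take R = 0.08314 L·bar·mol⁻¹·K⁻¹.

Ideal: P_ideal = RT/V_m = (0.08314)(358)/0.2742 = 108.549 bar
vdW: P = RT/(V_m − b) − a/V_m² = 29.7641/0.231990 − 2.262/0.0751856 = 128.299 − 30.0855 = 98.214 bar
Ratio = 98.214/108.549 = 0.9048

P_vdW / P_ideal ≈ 0.9048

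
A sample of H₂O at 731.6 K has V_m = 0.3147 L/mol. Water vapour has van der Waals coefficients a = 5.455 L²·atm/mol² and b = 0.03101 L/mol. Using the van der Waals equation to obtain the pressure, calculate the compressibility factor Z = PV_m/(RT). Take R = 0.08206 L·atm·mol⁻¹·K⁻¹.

Z ≈ 0.8206

P = RT/(V_m − b) − a/V_m² = (0.08206)(731.6)/(0.3147 − 0.03101) − 5.455/(0.3147)²
  = 60.035/0.28369 − 55.081 = 211.62 − 55.081 = 156.54 atm
Z = PV_m/(RT) = (156.54)(0.3147)/((0.08206)(731.6)) = 49.263/60.035 = 0.8206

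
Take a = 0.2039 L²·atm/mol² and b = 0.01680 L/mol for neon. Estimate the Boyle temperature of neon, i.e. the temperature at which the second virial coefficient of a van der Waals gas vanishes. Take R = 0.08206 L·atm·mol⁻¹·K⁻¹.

T_B ≈ 147.9 K

For a van der Waals gas the second virial coefficient B₂ = b − a/(RT) vanishes at T_B = a/(Rb).
T_B = 0.2039/(0.08206×0.01680) = 0.2039/0.0013786 = 147.9 K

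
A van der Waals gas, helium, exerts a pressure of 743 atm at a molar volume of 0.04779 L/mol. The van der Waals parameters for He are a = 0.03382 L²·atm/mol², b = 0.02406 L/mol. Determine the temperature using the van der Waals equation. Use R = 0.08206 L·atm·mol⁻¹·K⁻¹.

T = (P + a/V_m²)(V_m − b)/R
P + a/V_m² = 743 + 0.03382/(0.04779)² = 757.81 atm
V_m − b = 0.04779 − 0.02406 = 0.023730 L/mol
T = (757.81)(0.023730)/0.08206 = 219.1 K

T ≈ 219.1 K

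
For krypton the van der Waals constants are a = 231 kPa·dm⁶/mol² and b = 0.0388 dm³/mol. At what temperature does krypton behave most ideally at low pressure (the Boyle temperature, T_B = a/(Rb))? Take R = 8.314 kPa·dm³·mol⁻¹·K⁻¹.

For a van der Waals gas the second virial coefficient B₂ = b − a/(RT) vanishes at T_B = a/(Rb).
T_B = 231/(8.314×0.0388) = 231/0.32258 = 716.1 K

T_B ≈ 716.1 K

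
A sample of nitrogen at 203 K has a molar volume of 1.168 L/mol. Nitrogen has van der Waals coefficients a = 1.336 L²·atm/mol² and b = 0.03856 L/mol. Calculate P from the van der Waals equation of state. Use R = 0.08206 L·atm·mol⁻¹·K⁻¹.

P ≈ 13.77 atm

P = RT/(V_m − b) − a/V_m²
RT/(V_m − b) = (0.08206)(203)/(1.168 − 0.03856) = 16.658/1.1294 = 14.749 atm
a/V_m² = 1.336/(1.168)² = 0.97931 atm
P = 14.749 − 0.97931 = 13.77 atm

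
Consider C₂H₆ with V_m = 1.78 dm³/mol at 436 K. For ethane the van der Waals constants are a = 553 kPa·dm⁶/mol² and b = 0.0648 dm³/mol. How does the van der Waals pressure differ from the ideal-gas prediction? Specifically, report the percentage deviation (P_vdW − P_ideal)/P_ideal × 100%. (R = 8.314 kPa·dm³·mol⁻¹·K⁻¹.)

Ideal: P_ideal = RT/V_m = (8.314)(436)/1.78 = 2036.46 kPa
vdW: P = RT/(V_m − b) − a/V_m² = 3624.90/1.71520 − 553/3.16840 = 2113.40 − 174.536 = 1938.86 kPa
% deviation = (1938.86 − 2036.46)/2036.46 × 100% = -4.79%

-4.79 %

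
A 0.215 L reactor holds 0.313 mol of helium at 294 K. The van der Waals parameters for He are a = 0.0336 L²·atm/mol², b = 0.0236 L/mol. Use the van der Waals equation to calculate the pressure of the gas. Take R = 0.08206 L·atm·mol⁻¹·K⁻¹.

P = nRT/(V − nb) − a n²/V²
nRT/(V − nb) = (0.313)(0.08206)(294)/(0.215 − 0.313×0.0236) = 7.5513/0.20761 = 36.373 atm
a n²/V² = (0.0336)(0.313)²/(0.215)² = 0.071212 atm
P = 36.373 − 0.071212 = 36.30 atm

P ≈ 36.30 atm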